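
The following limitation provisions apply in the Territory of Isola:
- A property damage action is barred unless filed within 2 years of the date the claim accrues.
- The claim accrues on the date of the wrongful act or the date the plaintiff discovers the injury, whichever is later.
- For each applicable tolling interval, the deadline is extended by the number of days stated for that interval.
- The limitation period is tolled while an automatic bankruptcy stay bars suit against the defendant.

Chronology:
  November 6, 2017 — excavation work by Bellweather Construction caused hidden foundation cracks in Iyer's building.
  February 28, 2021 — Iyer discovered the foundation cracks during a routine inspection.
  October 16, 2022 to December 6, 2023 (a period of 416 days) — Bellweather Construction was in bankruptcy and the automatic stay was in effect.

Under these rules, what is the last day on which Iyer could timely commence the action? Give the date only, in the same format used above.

Because discovery on February 28, 2021 post-dates the November 6, 2017 act, accrual under the later-of rule falls on February 28, 2021.
The untolled deadline — 2 years after February 28, 2021 — is February 28, 2023.
The period was tolled for 416 days by the automatic bankruptcy stay (October 16, 2022 to December 6, 2023), pushing the deadline to April 19, 2024.

April 19, 2024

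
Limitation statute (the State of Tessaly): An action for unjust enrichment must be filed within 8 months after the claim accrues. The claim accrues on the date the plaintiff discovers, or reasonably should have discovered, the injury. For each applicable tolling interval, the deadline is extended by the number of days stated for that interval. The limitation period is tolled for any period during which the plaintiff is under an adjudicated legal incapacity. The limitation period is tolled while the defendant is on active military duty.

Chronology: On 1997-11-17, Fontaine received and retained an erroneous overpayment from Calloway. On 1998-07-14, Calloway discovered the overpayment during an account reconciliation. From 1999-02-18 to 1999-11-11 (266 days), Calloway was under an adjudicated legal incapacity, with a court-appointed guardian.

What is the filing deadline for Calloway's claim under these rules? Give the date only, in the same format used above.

Under the discovery rule, the claim accrued on 1998-07-14, when Calloway discovered the injury — not on the 1997-11-17 date of the underlying act.
Adding the 8 months base period to 1998-07-14 gives a deadline of 1999-03-14, before any tolling.
Because the plaintiff's legal incapacity ran from 1999-02-18 to 1999-11-11, the deadline is extended by 266 days to 1999-12-05.

1999-12-05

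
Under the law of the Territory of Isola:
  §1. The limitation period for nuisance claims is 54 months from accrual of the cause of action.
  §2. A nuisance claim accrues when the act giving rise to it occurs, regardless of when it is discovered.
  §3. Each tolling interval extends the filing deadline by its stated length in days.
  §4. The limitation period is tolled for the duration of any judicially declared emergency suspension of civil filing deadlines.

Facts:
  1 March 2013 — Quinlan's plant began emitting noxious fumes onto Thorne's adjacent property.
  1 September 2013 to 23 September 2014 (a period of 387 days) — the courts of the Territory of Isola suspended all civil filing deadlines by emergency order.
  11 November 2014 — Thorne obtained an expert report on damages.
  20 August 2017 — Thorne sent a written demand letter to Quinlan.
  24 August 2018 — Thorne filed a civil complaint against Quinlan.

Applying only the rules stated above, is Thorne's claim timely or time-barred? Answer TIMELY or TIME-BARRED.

The limitation period began to run on 1 March 2013.
54 months from 1 March 2013 is 1 September 2017.
The emergency suspension of filing deadlines from 1 September 2013 to 23 September 2014 tolled the period for 387 days, extending the deadline to 23 September 2018.
Nothing else in the chronology tolls or restarts the period.
Filing on 24 August 2018 beat the 23 September 2018 deadline — the action is timely.

TIMELY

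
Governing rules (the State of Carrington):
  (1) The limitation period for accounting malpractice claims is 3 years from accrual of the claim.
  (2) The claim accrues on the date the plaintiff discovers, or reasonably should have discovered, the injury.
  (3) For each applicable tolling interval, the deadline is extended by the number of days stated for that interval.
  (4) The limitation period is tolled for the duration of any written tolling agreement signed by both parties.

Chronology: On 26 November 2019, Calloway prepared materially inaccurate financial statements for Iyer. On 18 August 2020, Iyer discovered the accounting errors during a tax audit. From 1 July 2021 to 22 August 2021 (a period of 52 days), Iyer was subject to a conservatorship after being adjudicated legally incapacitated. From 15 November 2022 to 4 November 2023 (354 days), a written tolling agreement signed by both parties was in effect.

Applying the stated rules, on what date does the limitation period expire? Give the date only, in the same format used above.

The claim did not accrue until Iyer discovered the injury on 18 August 2020; the 26 November 2019 act date does not start the clock under the stated rule.
3 years from 18 August 2020 is 18 August 2023.
Because the written tolling agreement ran from 15 November 2022 to 4 November 2023, the deadline is extended by 354 days to 6 August 2024.
No stated provision tolls the period for the plaintiff's incapacity, so the interval from 1 July 2021 to 22 August 2021 has no effect on the deadline.

6 August 2024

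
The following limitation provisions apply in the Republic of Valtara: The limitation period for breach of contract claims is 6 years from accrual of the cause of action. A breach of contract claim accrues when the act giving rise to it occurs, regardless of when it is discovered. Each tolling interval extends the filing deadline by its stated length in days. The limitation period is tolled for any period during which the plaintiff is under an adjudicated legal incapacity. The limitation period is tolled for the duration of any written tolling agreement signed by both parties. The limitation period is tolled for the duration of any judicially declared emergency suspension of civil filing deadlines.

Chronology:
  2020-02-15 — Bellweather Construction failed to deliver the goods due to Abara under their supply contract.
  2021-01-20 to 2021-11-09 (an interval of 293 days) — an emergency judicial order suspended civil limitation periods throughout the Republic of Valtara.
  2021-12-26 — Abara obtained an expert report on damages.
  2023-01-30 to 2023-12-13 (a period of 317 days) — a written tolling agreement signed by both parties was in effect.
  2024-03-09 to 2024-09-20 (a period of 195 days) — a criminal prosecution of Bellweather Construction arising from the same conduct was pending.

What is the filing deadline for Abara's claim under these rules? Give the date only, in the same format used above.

2027-10-18

The claim accrued on 2020-02-15, when the wrongful act occurred.
The untolled deadline — 6 years after 2020-02-15 — is 2026-02-15.
Because the emergency suspension of filing deadlines ran from 2021-01-20 to 2021-11-09, the deadline is extended by 293 days to 2026-12-05.
The written tolling agreement from 2023-01-30 to 2023-12-13 tolled the period for 317 days, extending the deadline to 2027-10-18.
The pending criminal prosecution from 2024-03-09 to 2024-09-20 does not toll the period, because no stated rule makes a criminal prosecution a tolling event.
The other events in the timeline have no effect on the limitation period under the stated rules.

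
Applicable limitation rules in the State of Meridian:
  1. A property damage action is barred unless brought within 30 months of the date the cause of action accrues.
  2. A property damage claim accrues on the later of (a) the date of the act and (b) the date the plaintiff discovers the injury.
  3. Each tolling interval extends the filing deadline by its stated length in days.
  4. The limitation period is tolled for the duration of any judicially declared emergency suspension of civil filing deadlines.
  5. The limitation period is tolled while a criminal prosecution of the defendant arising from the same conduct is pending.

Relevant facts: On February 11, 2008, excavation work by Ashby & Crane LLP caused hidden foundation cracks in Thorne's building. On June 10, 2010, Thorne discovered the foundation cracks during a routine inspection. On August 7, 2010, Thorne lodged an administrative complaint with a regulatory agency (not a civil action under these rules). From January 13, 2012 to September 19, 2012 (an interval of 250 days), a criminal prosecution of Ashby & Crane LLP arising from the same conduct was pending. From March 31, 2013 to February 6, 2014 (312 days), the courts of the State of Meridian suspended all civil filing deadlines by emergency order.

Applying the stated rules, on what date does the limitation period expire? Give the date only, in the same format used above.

Because discovery on June 10, 2010 post-dates the February 11, 2008 act, accrual under the later-of rule falls on June 10, 2010.
The untolled deadline — 30 months after June 10, 2010 — is December 10, 2012.
Because the pending criminal prosecution ran from January 13, 2012 to September 19, 2012, the deadline is extended by 250 days to August 17, 2013.
The period was tolled for 312 days by the emergency suspension of filing deadlines (March 31, 2013 to February 6, 2014), pushing the deadline to June 25, 2014.
The other events in the timeline have no effect on the limitation period under the stated rules.

June 25, 2014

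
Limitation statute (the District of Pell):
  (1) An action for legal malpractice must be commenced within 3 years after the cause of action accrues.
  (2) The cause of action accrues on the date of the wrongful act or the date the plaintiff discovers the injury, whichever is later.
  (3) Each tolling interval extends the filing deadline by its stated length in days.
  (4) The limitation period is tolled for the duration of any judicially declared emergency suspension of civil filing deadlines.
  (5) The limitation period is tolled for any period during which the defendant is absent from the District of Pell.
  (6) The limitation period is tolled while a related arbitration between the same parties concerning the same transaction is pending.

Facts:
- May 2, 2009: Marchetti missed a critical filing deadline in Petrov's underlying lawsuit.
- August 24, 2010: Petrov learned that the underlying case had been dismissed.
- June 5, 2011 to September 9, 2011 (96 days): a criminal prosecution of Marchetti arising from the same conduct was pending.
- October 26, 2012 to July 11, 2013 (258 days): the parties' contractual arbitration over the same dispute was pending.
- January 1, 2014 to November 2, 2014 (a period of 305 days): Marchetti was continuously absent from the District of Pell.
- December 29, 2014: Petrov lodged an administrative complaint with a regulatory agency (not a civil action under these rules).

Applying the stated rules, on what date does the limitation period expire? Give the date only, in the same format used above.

The claim accrued on August 24, 2010 — the later of the May 2, 2009 act and the August 24, 2010 discovery.
3 years from August 24, 2010 is August 24, 2013.
Because the pending related arbitration ran from October 26, 2012 to July 11, 2013, the deadline is extended by 258 days to May 9, 2014.
Because the defendant's absence from the jurisdiction ran from January 1, 2014 to November 2, 2014, the deadline is extended by 305 days to March 10, 2015.
The pending criminal prosecution from June 5, 2011 to September 9, 2011 does not toll the period, because no stated rule makes a criminal prosecution a tolling event.
The other events in the timeline have no effect on the limitation period under the stated rules.

March 10, 2015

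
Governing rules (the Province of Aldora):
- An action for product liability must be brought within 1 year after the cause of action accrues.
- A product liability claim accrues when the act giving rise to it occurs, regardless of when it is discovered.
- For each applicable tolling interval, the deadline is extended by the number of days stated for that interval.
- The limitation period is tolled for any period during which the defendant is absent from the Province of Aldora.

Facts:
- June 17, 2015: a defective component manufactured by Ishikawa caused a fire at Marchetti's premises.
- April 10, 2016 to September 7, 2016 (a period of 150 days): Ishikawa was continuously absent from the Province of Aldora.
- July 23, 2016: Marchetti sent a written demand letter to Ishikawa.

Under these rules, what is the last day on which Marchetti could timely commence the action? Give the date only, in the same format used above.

November 14, 2016

The cause of action accrued on June 17, 2015, the date of the act.
The untolled deadline — 1 year after June 17, 2015 — is June 17, 2016.
The period was tolled for 150 days by the defendant's absence from the jurisdiction (April 10, 2016 to September 7, 2016), pushing the deadline to November 14, 2016.
Nothing else in the chronology tolls or restarts the period.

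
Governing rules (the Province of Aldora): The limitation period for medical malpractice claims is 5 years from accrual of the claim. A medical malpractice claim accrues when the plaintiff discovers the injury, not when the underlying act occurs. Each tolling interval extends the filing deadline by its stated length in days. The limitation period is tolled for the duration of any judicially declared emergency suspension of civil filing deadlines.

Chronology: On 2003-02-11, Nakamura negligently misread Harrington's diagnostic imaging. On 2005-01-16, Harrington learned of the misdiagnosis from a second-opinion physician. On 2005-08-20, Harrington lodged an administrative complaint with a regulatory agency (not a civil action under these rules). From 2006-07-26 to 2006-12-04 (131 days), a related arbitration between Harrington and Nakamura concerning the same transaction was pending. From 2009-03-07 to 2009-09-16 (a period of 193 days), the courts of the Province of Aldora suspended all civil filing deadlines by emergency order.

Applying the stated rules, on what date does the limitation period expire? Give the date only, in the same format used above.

Accrual is tied to discovery, so the period began on 2005-01-16 rather than on 2003-02-11 when the act occurred.
5 years from 2005-01-16 is 2010-01-16.
The emergency suspension of filing deadlines from 2009-03-07 to 2009-09-16 tolled the period for 193 days, extending the deadline to 2010-07-28.
Although a pending arbitration ran from 2006-07-26 to 2006-12-04, the stated rules do not make that a tolling event, so it is disregarded.
Nothing else in the chronology tolls or restarts the period.

2010-07-28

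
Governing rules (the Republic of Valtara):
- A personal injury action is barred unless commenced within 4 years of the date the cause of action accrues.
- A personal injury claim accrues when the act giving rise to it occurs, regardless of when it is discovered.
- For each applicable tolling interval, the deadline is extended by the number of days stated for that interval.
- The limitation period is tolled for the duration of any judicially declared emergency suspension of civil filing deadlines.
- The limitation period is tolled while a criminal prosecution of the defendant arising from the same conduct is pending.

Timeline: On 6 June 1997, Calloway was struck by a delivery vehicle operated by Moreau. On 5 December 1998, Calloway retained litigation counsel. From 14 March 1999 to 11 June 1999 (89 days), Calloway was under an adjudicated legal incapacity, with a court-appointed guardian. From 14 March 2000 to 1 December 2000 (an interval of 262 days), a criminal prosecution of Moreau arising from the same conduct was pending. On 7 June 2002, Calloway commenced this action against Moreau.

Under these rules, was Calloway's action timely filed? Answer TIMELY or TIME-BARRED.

TIME-BARRED

The cause of action accrued on 6 June 1997, the date of the act.
4 years from 6 June 1997 is 6 June 2001.
Because the pending criminal prosecution ran from 14 March 2000 to 1 December 2000, the deadline is extended by 262 days to 23 February 2002.
The plaintiff's legal incapacity from 14 March 1999 to 11 June 1999 does not toll the period, because no stated rule makes the plaintiff's incapacity a tolling event.
The other events in the timeline have no effect on the limitation period under the stated rules.
Filing on 7 June 2002 missed the 23 February 2002 deadline — the action is time-barred.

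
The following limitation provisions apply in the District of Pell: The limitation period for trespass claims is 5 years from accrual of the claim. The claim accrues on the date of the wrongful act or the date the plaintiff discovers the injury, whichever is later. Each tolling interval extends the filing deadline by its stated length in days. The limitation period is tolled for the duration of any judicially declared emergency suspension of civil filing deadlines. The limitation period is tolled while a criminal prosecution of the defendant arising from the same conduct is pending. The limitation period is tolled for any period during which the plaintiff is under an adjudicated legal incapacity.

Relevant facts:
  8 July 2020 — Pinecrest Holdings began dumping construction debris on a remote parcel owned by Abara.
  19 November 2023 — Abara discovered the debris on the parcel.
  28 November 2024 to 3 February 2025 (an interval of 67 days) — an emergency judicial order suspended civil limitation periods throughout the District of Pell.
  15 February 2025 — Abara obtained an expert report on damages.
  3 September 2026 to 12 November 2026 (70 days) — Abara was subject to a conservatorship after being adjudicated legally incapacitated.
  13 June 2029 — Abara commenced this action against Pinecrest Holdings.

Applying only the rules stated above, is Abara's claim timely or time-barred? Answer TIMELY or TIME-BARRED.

Because discovery on 19 November 2023 post-dates the 8 July 2020 act, accrual under the later-of rule falls on 19 November 2023.
Adding the 5 years base period to 19 November 2023 gives a deadline of 19 November 2028, before any tolling.
Because the emergency suspension of filing deadlines ran from 28 November 2024 to 3 February 2025, the deadline is extended by 67 days to 25 January 2029.
Because the plaintiff's legal incapacity ran from 3 September 2026 to 12 November 2026, the deadline is extended by 70 days to 5 April 2029.
The other events in the timeline have no effect on the limitation period under the stated rules.
The 13 June 2029 filing falls after the 5 April 2029 deadline; the claim is time-barred.

TIME-BARRED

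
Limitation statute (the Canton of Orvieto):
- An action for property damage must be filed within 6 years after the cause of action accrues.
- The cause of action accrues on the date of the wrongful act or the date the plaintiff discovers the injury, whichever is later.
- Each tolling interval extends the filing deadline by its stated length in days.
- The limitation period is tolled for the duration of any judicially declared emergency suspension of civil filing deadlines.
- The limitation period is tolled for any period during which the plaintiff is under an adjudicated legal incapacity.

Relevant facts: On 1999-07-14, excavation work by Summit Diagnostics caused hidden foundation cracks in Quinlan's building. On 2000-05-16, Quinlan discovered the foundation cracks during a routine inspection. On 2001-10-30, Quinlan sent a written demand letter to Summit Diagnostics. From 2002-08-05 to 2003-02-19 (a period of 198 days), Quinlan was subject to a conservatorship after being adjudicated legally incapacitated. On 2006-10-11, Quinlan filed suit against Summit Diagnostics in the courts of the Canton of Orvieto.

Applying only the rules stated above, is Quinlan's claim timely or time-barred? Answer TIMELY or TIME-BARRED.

The claim accrued on 2000-05-16 — the later of the 1999-07-14 act and the 2000-05-16 discovery.
Adding the 6 years base period to 2000-05-16 gives a deadline of 2006-05-16, before any tolling.
The plaintiff's legal incapacity from 2002-08-05 to 2003-02-19 tolled the period for 198 days, extending the deadline to 2006-11-30.
None of the other events listed affects the running of the period under the stated rules.
Filing on 2006-10-11 beat the 2006-11-30 deadline — the action is timely.

TIMELY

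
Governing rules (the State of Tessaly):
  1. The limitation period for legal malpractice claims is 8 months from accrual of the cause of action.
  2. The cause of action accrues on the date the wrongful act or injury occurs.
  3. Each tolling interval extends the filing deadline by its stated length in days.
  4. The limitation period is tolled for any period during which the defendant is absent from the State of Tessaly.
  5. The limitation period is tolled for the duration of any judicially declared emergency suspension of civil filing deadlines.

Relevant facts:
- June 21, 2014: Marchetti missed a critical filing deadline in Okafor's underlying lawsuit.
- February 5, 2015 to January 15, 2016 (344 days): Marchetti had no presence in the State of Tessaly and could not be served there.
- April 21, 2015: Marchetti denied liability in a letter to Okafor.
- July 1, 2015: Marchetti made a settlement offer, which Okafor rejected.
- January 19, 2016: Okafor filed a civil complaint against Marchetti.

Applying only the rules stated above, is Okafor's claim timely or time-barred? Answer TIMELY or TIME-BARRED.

The claim accrued on June 21, 2014, when the wrongful act occurred.
8 months from June 21, 2014 is February 21, 2015.
Because the defendant's absence from the jurisdiction ran from February 5, 2015 to January 15, 2016, the deadline is extended by 344 days to January 31, 2016.
None of the other events listed affects the running of the period under the stated rules.
Okafor filed on January 19, 2016, before the January 31, 2016 deadline, so the action is timely.

TIMELY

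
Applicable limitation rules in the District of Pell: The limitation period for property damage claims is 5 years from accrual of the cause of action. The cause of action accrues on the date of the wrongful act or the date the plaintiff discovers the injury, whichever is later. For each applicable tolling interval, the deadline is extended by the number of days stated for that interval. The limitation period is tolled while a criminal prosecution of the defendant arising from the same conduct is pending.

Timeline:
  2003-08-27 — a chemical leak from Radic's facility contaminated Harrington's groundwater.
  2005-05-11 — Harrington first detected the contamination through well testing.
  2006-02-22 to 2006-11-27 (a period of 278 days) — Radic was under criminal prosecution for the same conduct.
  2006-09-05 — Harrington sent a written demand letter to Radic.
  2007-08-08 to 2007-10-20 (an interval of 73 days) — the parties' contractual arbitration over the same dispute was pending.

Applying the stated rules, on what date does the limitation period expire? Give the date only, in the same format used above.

2011-02-13

Taking the later of the act (2003-08-27) and discovery (2005-05-11), the claim accrued on 2005-05-11.
5 years from 2005-05-11 is 2010-05-11.
The pending criminal prosecution from 2006-02-22 to 2006-11-27 tolled the period for 278 days, extending the deadline to 2011-02-13.
Although a pending arbitration ran from 2007-08-08 to 2007-10-20, the stated rules do not make that a tolling event, so it is disregarded.
Nothing else in the chronology tolls or restarts the period.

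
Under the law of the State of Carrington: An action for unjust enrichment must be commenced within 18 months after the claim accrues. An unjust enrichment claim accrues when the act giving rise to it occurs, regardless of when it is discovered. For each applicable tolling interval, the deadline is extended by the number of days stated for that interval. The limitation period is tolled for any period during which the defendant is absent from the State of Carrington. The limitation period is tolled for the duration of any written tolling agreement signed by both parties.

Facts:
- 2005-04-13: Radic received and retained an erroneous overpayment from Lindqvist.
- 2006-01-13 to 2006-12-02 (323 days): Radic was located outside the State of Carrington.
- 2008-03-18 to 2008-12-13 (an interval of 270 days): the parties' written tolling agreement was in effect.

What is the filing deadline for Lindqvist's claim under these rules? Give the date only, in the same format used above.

The limitation period began to run on 2005-04-13.
18 months from 2005-04-13 is 2006-10-13.
The period was tolled for 323 days by the defendant's absence from the jurisdiction (2006-01-13 to 2006-12-02), pushing the deadline to 2007-09-01.
The written tolling agreement starting 2008-03-18 came too late — the period had run on 2007-09-01 — and so does not extend the deadline.

2007-09-01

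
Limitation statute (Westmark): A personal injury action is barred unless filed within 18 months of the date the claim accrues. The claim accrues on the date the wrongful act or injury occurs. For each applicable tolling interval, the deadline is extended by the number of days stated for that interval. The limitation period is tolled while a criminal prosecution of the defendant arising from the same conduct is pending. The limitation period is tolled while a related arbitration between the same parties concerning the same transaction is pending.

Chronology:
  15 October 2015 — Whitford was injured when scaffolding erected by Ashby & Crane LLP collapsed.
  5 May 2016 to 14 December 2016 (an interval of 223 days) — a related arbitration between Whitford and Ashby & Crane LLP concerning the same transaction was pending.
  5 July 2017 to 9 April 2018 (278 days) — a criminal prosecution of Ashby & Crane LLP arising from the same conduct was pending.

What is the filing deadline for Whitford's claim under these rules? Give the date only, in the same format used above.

29 August 2018

The claim accrued on 15 October 2015, when the wrongful act occurred.
18 months from 15 October 2015 is 15 April 2017.
The period was tolled for 223 days by the pending related arbitration (5 May 2016 to 14 December 2016), pushing the deadline to 24 November 2017.
The period was tolled for 278 days by the pending criminal prosecution (5 July 2017 to 9 April 2018), pushing the deadline to 29 August 2018.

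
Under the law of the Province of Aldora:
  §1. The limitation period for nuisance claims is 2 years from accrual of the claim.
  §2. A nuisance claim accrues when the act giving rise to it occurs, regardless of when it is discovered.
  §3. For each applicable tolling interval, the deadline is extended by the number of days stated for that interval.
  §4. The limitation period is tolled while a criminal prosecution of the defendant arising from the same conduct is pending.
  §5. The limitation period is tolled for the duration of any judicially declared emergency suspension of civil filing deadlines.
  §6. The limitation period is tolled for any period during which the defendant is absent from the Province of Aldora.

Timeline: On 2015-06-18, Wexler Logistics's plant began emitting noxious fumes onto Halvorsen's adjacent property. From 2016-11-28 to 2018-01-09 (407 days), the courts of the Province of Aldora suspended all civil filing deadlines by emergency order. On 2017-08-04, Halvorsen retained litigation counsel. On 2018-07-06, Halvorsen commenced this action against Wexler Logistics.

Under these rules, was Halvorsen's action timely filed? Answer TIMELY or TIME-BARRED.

TIMELY

The limitation period began to run on 2015-06-18.
Adding the 2 years base period to 2015-06-18 gives a deadline of 2017-06-18, before any tolling.
The emergency suspension of filing deadlines from 2016-11-28 to 2018-01-09 tolled the period for 407 days, extending the deadline to 2018-07-30.
Nothing else in the chronology tolls or restarts the period.
The 2018-07-06 filing precedes the 2018-07-30 deadline; the claim is timely.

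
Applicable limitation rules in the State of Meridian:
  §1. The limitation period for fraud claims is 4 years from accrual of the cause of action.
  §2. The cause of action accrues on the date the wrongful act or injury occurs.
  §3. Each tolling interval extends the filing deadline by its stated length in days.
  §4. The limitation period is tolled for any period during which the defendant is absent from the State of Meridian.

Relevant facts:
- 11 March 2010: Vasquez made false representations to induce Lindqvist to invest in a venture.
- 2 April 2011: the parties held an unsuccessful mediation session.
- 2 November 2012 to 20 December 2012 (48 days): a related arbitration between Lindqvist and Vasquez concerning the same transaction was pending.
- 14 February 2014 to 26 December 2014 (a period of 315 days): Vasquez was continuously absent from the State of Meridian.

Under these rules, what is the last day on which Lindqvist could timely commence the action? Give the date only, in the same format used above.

20 January 2015

The cause of action accrued on 11 March 2010, the date of the act.
Adding the 4 years base period to 11 March 2010 gives a deadline of 11 March 2014, before any tolling.
The defendant's absence from the jurisdiction from 14 February 2014 to 26 December 2014 tolled the period for 315 days, extending the deadline to 20 January 2015.
No stated provision tolls the period for a pending arbitration, so the interval from 2 November 2012 to 20 December 2012 has no effect on the deadline.
Nothing else in the chronology tolls or restarts the period.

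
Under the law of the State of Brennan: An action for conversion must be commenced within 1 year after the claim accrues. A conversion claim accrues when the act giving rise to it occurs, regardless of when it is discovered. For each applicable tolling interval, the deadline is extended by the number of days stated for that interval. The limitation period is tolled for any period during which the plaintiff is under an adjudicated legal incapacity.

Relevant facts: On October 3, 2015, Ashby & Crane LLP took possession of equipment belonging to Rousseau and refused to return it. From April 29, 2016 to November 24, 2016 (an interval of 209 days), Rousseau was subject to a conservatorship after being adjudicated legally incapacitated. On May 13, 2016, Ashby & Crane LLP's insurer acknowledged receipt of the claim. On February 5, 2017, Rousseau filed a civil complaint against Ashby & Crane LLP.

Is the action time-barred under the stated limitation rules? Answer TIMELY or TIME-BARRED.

The limitation period began to run on October 3, 2015.
1 year from October 3, 2015 is October 3, 2016.
The period was tolled for 209 days by the plaintiff's legal incapacity (April 29, 2016 to November 24, 2016), pushing the deadline to April 30, 2017.
None of the other events listed affects the running of the period under the stated rules.
Rousseau filed on February 5, 2017, before the April 30, 2017 deadline, so the action is timely.

TIMELY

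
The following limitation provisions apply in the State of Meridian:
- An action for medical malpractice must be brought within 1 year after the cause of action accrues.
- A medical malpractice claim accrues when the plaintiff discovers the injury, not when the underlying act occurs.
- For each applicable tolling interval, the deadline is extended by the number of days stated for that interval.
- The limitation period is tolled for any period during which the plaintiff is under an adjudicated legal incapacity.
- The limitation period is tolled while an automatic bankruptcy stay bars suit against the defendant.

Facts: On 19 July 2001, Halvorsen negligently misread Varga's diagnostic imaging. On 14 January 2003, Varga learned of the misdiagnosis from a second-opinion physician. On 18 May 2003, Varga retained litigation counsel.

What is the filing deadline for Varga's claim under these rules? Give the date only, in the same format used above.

14 January 2004

The claim did not accrue until Varga discovered the injury on 14 January 2003; the 19 July 2001 act date does not start the clock under the stated rule.
Adding the 1 year base period to 14 January 2003 gives a deadline of 14 January 2004, before any tolling.
Nothing else in the chronology tolls or restarts the period.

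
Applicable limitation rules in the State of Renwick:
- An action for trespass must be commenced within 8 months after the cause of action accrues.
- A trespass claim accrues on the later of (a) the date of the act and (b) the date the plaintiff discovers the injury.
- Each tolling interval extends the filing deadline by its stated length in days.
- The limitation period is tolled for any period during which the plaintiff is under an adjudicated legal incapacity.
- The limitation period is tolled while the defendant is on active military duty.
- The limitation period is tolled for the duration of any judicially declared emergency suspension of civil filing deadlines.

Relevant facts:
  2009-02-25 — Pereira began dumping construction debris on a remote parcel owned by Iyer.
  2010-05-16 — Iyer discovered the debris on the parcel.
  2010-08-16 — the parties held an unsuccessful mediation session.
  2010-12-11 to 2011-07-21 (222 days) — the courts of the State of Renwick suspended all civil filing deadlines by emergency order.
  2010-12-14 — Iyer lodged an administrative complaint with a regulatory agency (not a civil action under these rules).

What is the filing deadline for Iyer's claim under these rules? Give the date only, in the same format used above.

2011-08-26

Because discovery on 2010-05-16 post-dates the 2009-02-25 act, accrual under the later-of rule falls on 2010-05-16.
8 months from 2010-05-16 is 2011-01-16.
The emergency suspension of filing deadlines from 2010-12-11 to 2011-07-21 tolled the period for 222 days, extending the deadline to 2011-08-26.
The other events in the timeline have no effect on the limitation period under the stated rules.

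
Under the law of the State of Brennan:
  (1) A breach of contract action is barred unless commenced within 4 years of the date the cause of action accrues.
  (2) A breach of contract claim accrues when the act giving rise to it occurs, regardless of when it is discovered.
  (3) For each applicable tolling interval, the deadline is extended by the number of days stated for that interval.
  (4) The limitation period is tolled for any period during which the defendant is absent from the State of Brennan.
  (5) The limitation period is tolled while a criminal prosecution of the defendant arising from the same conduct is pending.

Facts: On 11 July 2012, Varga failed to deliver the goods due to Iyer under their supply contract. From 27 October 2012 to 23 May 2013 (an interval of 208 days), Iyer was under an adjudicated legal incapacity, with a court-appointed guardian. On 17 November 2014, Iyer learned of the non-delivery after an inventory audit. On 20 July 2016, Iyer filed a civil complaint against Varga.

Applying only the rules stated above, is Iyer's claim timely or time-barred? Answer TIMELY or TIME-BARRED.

Accrual is governed by the date of the act, so the period began to run on 11 July 2012; the later discovery on 17 November 2014 is irrelevant under the stated rule.
4 years from 11 July 2012 is 11 July 2016.
Although the plaintiff's incapacity ran from 27 October 2012 to 23 May 2013, the stated rules do not make that a tolling event, so it is disregarded.
Iyer filed on 20 July 2016, after the 11 July 2016 deadline, so the action is time-barred.

TIME-BARRED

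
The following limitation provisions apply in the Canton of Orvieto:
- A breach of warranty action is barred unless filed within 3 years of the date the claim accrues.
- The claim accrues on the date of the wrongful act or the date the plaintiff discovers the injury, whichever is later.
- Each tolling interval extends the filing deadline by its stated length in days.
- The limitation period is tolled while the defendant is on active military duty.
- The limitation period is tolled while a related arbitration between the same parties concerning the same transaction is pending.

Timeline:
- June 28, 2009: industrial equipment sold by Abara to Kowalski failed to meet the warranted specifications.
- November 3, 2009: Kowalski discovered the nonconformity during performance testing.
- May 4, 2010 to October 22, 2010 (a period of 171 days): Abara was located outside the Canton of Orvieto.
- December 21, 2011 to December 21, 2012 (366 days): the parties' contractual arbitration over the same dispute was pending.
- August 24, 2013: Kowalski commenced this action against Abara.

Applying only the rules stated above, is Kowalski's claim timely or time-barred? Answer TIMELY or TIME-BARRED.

TIMELY

Because discovery on November 3, 2009 post-dates the June 28, 2009 act, accrual under the later-of rule falls on November 3, 2009.
Adding the 3 years base period to November 3, 2009 gives a deadline of November 3, 2012, before any tolling.
The pending related arbitration from December 21, 2011 to December 21, 2012 tolled the period for 366 days, extending the deadline to November 4, 2013.
No stated provision tolls the period for the defendant's absence, so the interval from May 4, 2010 to October 22, 2010 has no effect on the deadline.
Filing on August 24, 2013 beat the November 4, 2013 deadline — the action is timely.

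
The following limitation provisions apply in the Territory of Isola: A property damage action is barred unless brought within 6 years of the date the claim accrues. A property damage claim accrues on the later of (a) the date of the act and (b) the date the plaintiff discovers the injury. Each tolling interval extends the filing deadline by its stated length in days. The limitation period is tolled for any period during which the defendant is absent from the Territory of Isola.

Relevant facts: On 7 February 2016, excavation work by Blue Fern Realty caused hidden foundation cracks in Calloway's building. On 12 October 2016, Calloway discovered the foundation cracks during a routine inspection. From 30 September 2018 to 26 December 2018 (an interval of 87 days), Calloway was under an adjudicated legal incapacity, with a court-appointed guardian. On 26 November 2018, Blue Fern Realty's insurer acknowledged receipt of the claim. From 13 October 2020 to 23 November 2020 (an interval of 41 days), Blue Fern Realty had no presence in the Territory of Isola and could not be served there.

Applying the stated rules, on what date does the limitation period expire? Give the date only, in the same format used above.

22 November 2022

The claim accrued on 12 October 2016 — the later of the 7 February 2016 act and the 12 October 2016 discovery.
6 years from 12 October 2016 is 12 October 2022.
The defendant's absence from the jurisdiction from 13 October 2020 to 23 November 2020 tolled the period for 41 days, extending the deadline to 22 November 2022.
No stated provision tolls the period for the plaintiff's incapacity, so the interval from 30 September 2018 to 26 December 2018 has no effect on the deadline.
The other events in the timeline have no effect on the limitation period under the stated rules.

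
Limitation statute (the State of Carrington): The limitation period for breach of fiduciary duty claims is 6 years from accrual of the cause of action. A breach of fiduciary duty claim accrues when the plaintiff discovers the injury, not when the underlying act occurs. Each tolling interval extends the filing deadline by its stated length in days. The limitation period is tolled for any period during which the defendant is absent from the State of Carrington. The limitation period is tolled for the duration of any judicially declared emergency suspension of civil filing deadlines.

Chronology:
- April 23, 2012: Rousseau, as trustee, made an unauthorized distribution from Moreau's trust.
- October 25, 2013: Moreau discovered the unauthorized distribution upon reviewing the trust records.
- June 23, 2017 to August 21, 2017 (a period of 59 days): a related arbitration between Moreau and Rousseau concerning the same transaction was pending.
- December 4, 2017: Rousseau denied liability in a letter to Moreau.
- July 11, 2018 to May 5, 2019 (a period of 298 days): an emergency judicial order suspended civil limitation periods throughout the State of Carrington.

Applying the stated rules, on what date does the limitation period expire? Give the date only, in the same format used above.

Under the discovery rule, the claim accrued on October 25, 2013, when Moreau discovered the injury — not on the April 23, 2012 date of the underlying act.
Adding the 6 years base period to October 25, 2013 gives a deadline of October 25, 2019, before any tolling.
The period was tolled for 298 days by the emergency suspension of filing deadlines (July 11, 2018 to May 5, 2019), pushing the deadline to August 18, 2020.
No stated provision tolls the period for a pending arbitration, so the interval from June 23, 2017 to August 21, 2017 has no effect on the deadline.
Nothing else in the chronology tolls or restarts the period.

August 18, 2020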